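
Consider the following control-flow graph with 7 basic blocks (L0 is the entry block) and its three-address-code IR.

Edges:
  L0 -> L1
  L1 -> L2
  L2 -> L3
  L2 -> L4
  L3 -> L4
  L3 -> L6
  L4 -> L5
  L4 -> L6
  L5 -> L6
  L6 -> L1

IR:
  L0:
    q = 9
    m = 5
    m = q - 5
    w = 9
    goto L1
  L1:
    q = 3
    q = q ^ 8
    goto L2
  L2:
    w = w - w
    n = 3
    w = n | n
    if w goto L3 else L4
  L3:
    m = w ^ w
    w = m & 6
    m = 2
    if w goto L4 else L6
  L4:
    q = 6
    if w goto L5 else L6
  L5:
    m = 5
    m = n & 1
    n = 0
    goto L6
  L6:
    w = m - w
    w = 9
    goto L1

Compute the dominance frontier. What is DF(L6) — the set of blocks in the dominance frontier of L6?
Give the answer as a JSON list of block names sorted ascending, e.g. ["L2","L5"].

idom tree: L1←L0 L2←L1 L3←L2 L4←L2 L5←L4 L6←L2
Dom at joins:
  L1: preds {L0,L6}: {L0} ∩ {L0,L1,L2,L6} = {L0}; idom=L0
  L4: preds {L2,L3}: {L0,L1,L2} ∩ {L0,L1,L2,L3} = {L0,L1,L2}; idom=L2
  L6: preds {L3,L4,L5}: {L0,L1,L2,L3} ∩ {L0,L1,L2,L4} ∩ {L0,L1,L2,L4,L5} = {L0,L1,L2}; idom=L2

DF walk-up:
  L1←L0: walk · to L0
  L1←L6: walk L6→L2→L1 to L0
  L4←L2: walk · to L2
  L4←L3: walk L3 to L2
  L6←L3: walk L3 to L2
  L6←L4: walk L4 to L2
  L6←L5: walk L5→L4 to L2
  L0: DF=∅
  L1: DF={L1}
  L2: DF={L1}
  L3: DF={L4,L6}
  L4: DF={L6}
  L5: DF={L6}
  L6: DF={L1}

DF(L6) = ["L1"]

Answer: ["L1"]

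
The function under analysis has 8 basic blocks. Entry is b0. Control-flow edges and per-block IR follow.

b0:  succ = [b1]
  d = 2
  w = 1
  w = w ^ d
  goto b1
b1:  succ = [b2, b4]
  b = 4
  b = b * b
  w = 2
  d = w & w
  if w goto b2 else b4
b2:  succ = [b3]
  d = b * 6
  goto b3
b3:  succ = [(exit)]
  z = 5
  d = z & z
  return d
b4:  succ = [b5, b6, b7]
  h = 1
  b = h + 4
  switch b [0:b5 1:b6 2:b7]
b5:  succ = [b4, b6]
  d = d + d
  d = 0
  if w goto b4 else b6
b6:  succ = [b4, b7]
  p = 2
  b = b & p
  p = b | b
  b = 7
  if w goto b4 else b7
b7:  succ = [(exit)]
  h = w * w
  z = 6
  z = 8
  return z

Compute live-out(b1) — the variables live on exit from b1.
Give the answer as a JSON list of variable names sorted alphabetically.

Answer: ["b", "d", "w"]

Derivation:
Block summaries:
  b0 def {d,w} use ∅
  b1 def {b,d,w} use ∅
  b2 def {d} use {b}
  b3 def {d,z} use ∅
  b4 def {b,h} use ∅
  b5 def {d} use {d,w}
  b6 def {b,p} use {b,w}
  b7 def {h,z} use {w}

Live sets:
  b0 li=∅ lo=∅
  b1 li=∅ lo={b,d,w}
  b2 li={b} lo=∅
  b3 li=∅ lo=∅
  b4 li={d,w} lo={b,d,w}
  b5 li={b,d,w} lo={b,d,w}
  b6 li={b,d,w} lo={d,w}
  b7 li={w} lo=∅

live-out(b1) = ["b", "d", "w"]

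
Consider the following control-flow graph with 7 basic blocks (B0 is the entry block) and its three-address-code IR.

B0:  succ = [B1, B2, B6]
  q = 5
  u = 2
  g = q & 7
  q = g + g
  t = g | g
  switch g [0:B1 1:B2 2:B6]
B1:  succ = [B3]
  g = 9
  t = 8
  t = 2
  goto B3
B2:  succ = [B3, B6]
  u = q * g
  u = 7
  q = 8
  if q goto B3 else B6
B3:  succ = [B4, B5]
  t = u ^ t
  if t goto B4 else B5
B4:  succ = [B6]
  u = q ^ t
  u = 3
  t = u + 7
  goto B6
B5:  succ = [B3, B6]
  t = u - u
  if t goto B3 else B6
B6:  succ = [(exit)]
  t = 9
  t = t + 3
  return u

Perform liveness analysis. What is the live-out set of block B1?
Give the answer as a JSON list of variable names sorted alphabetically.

Answer: ["q", "t", "u"]

Analysis:
def/use:
  B0 def {g,q,t,u} use ∅
  B1 def {g,t} use ∅
  B2 def {q,u} use {g,q}
  B3 def {t} use {t,u}
  B4 def {t,u} use {q,t}
  B5 def {t} use {u}
  B6 def {t} use {u}

Live sets:
  live B0: ∅→{g,q,t,u}
  live B1: {q,u}→{q,t,u}
  live B2: {g,q,t}→{q,t,u}
  live B3: {q,t,u}→{q,t,u}
  live B4: {q,t}→{u}
  live B5: {q,u}→{q,t,u}
  live B6: {u}→∅

live-out(B1) = ["q", "t", "u"]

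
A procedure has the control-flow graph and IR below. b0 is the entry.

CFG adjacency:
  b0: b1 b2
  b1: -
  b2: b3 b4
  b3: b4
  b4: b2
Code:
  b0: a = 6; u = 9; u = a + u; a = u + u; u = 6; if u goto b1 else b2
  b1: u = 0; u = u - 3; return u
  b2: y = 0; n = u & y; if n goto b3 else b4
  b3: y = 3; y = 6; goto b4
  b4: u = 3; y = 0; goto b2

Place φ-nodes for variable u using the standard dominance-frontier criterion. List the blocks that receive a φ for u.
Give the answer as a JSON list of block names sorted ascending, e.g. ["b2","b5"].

idom tree: b1←b0 b2←b0 b3←b2 b4←b2
Dom∩ at merges:
  b2: preds {b0,b4}: {b0} ∩ {b0,b2,b4} = {b0}; idom=b0
  b4: preds {b2,b3}: {b0,b2} ∩ {b0,b2,b3} = {b0,b2}; idom=b2

Frontier:
  join b2 pred b0: · stop@b0
  join b2 pred b4: b4→b2 stop@b0
  join b4 pred b2: · stop@b2
  join b4 pred b3: b3 stop@b2
  DF(b0)=∅
  DF(b1)=∅
  DF(b2)={b2}
  DF(b3)={b4}
  DF(b4)={b2}

φ for u: defs {b0,b1,b4}
  DF⁺ = {b2}

Answer: ["b2"]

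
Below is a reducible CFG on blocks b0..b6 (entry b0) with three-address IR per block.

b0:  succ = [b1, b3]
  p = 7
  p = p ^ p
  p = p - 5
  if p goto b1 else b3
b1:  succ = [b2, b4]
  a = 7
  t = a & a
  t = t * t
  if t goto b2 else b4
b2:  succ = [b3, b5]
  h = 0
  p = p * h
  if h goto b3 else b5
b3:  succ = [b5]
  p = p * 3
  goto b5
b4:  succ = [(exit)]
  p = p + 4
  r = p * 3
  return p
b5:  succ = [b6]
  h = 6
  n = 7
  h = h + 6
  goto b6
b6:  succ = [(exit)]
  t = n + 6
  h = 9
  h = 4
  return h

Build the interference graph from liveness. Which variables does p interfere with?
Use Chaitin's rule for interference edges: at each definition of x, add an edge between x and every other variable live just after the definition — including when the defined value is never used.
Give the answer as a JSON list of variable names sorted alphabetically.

Answer: ["a", "h", "r", "t"]

Derivation:
Block summaries:
  b0 def {p} use ∅
  b1 def {a,t} use ∅
  b2 def {h,p} use {p}
  b3 def {p} use {p}
  b4 def {p,r} use {p}
  b5 def {h,n} use ∅
  b6 def {h,t} use {n}

Live sets:
  b0 li=∅ lo={p}
  b1 li={p} lo={p}
  b2 li={p} lo={p}
  b3 li={p} lo=∅
  b4 li={p} lo=∅
  b5 li=∅ lo={n}
  b6 li={n} lo=∅

Interfere edges:
  a↔{p}
  h↔{n,p}
  n↔{h}
  p↔{a,h,r,t}
  r↔{p}
  t↔{p}

N(p) = ["a", "h", "r", "t"]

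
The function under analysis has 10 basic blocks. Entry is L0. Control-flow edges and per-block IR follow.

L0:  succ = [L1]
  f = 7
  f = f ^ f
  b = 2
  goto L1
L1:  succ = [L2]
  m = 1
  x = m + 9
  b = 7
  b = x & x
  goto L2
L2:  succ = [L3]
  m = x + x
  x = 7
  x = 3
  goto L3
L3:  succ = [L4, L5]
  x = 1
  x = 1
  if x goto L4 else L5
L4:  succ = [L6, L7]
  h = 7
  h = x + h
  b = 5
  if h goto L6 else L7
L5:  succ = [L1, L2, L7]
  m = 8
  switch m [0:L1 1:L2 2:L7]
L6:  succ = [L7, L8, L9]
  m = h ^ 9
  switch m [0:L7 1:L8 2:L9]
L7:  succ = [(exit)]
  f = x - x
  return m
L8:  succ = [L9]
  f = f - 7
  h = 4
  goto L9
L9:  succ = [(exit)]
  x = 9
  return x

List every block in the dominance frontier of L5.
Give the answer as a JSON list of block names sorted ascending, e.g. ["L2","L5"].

Answer: ["L1", "L2", "L7"]

Derivation:
idom tree: L1←L0 L2←L1 L3←L2 L4←L3 L5←L3 L6←L4 L7←L3 L8←L6 L9←L6
Join-block Dom:
  L1: preds {L0,L5}: {L0} ∩ {L0,L1,L2,L3,L5} = {L0}; idom=L0
  L2: preds {L1,L5}: {L0,L1} ∩ {L0,L1,L2,L3,L5} = {L0,L1}; idom=L1
  L7: preds {L4,L5,L6}: {L0,L1,L2,L3,L4} ∩ {L0,L1,L2,L3,L5} ∩ {L0,L1,L2,L3,L4,L6} = {L0,L1,L2,L3}; idom=L3
  L9: preds {L6,L8}: {L0,L1,L2,L3,L4,L6} ∩ {L0,L1,L2,L3,L4,L6,L8} = {L0,L1,L2,L3,L4,L6}; idom=L6

DF derivation:
  join L1 pred L0: · stop@L0
  join L1 pred L5: L5→L3→L2→L1 stop@L0
  join L2 pred L1: · stop@L1
  join L2 pred L5: L5→L3→L2 stop@L1
  join L7 pred L4: L4 stop@L3
  join L7 pred L5: L5 stop@L3
  join L7 pred L6: L6→L4 stop@L3
  join L9 pred L6: · stop@L6
  join L9 pred L8: L8 stop@L6
  DF(L0)=∅
  DF(L1)={L1}
  DF(L2)={L1,L2}
  DF(L3)={L1,L2}
  DF(L4)={L7}
  DF(L5)={L1,L2,L7}
  DF(L6)={L7}
  DF(L7)=∅
  DF(L8)={L9}
  DF(L9)=∅

DF(L5) = ["L1", "L2", "L7"]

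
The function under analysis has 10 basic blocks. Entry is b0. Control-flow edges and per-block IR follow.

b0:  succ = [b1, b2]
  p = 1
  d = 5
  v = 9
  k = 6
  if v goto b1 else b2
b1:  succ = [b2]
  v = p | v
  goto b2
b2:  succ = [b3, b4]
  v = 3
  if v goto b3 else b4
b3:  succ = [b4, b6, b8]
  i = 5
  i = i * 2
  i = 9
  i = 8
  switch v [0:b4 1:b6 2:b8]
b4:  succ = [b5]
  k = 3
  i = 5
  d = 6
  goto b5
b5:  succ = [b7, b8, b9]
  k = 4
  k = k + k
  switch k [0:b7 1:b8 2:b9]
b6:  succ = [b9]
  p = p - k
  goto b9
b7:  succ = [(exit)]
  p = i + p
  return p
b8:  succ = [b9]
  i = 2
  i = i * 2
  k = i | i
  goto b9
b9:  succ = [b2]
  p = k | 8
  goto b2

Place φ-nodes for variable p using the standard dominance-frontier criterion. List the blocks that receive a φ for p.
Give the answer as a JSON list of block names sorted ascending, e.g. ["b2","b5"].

Answer: ["b2", "b9"]

Working:
idom tree: b1←b0 b2←b0 b3←b2 b4←b2 b5←b4 b6←b3 b7←b5 b8←b2 b9←b2
Join-block Dom:
  b2: preds {b0,b1,b9}: {b0} ∩ {b0,b1} ∩ {b0,b2,b9} = {b0}; idom=b0
  b4: preds {b2,b3}: {b0,b2} ∩ {b0,b2,b3} = {b0,b2}; idom=b2
  b8: preds {b3,b5}: {b0,b2,b3} ∩ {b0,b2,b4,b5} = {b0,b2}; idom=b2
  b9: preds {b5,b6,b8}: {b0,b2,b4,b5} ∩ {b0,b2,b3,b6} ∩ {b0,b2,b8} = {b0,b2}; idom=b2

DF walk-up:
  join b2 pred b0: · stop@b0
  join b2 pred b1: b1 stop@b0
  join b2 pred b9: b9→b2 stop@b0
  join b4 pred b2: · stop@b2
  join b4 pred b3: b3 stop@b2
  join b8 pred b3: b3 stop@b2
  join b8 pred b5: b5→b4 stop@b2
  join b9 pred b5: b5→b4 stop@b2
  join b9 pred b6: b6→b3 stop@b2
  join b9 pred b8: b8 stop@b2
  DF(b0)=∅
  DF(b1)={b2}
  DF(b2)={b2}
  DF(b3)={b4,b8,b9}
  DF(b4)={b8,b9}
  DF(b5)={b8,b9}
  DF(b6)={b9}
  DF(b7)=∅
  DF(b8)={b9}
  DF(b9)={b2}

φ for p: defs {b0,b6,b7,b9}
  DF⁺ = {b2,b9}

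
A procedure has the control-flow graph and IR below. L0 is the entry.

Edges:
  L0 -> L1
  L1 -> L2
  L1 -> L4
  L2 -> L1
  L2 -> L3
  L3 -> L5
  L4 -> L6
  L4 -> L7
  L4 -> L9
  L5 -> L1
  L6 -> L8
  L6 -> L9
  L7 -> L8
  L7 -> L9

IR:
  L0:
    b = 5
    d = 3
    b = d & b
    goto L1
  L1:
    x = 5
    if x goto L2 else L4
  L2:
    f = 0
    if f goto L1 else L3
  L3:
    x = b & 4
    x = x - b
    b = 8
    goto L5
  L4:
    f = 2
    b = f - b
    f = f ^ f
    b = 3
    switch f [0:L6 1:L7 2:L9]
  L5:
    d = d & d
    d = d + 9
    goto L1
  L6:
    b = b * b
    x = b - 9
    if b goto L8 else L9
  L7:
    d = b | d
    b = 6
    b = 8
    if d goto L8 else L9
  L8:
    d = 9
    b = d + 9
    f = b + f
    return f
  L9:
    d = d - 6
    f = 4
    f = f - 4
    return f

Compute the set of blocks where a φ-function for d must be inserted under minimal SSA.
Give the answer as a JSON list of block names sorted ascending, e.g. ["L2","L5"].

Answer: ["L1", "L8", "L9"]

Analysis:
idom tree: L1←L0 L2←L1 L3←L2 L4←L1 L5←L3 L6←L4 L7←L4 L8←L4 L9←L4
Dom∩ at merges:
  L1: preds {L0,L2,L5}: {L0} ∩ {L0,L1,L2} ∩ {L0,L1,L2,L3,L5} = {L0}; idom=L0
  L8: preds {L6,L7}: {L0,L1,L4,L6} ∩ {L0,L1,L4,L7} = {L0,L1,L4}; idom=L4
  L9: preds {L4,L6,L7}: {L0,L1,L4} ∩ {L0,L1,L4,L6} ∩ {L0,L1,L4,L7} = {L0,L1,L4}; idom=L4

DF walk-up:
  join L1 pred L0: · stop@L0
  join L1 pred L2: L2→L1 stop@L0
  join L1 pred L5: L5→L3→L2→L1 stop@L0
  join L8 pred L6: L6 stop@L4
  join L8 pred L7: L7 stop@L4
  join L9 pred L4: · stop@L4
  join L9 pred L6: L6 stop@L4
  join L9 pred L7: L7 stop@L4
  DF(L0)=∅
  DF(L1)={L1}
  DF(L2)={L1}
  DF(L3)={L1}
  DF(L4)=∅
  DF(L5)={L1}
  DF(L6)={L8,L9}
  DF(L7)={L8,L9}
  DF(L8)=∅
  DF(L9)=∅

φ for d: defs {L0,L5,L7,L8,L9}
  DF⁺ = {L1,L8,L9}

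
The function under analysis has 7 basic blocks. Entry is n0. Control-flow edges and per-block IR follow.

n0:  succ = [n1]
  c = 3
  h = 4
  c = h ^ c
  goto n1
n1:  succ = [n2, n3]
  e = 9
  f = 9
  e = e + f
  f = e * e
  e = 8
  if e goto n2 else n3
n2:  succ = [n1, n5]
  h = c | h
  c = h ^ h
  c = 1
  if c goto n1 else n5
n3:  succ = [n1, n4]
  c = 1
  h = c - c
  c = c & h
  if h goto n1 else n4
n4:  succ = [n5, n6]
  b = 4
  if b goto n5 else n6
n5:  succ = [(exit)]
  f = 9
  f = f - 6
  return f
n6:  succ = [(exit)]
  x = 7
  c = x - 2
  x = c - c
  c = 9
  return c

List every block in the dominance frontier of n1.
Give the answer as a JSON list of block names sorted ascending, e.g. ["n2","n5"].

idom tree: n1←n0 n2←n1 n3←n1 n4←n3 n5←n1 n6←n4
Join-block Dom:
  n1: preds {n0,n2,n3}: {n0} ∩ {n0,n1,n2} ∩ {n0,n1,n3} = {n0}; idom=n0
  n5: preds {n2,n4}: {n0,n1,n2} ∩ {n0,n1,n3,n4} = {n0,n1}; idom=n1

DF walk-up:
  join n1 pred n0: · stop@n0
  join n1 pred n2: n2→n1 stop@n0
  join n1 pred n3: n3→n1 stop@n0
  join n5 pred n2: n2 stop@n1
  join n5 pred n4: n4→n3 stop@n1
  DF(n0)=∅
  DF(n1)={n1}
  DF(n2)={n1,n5}
  DF(n3)={n1,n5}
  DF(n4)={n5}
  DF(n5)=∅
  DF(n6)=∅

DF(n1) = ["n1"]

Answer: ["n1"]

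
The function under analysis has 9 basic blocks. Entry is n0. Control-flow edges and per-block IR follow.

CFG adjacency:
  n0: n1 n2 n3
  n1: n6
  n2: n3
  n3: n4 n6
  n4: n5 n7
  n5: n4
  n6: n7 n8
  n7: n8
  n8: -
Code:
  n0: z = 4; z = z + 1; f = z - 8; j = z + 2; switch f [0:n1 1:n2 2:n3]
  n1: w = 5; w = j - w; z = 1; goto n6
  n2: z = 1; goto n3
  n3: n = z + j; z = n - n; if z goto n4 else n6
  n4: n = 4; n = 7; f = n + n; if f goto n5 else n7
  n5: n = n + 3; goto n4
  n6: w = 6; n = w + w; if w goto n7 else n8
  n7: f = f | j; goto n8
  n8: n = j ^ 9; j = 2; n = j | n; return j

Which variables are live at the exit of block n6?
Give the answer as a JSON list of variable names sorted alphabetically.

def/use:
  n0: {f,j,z} / ∅
  n1: {w,z} / {j}
  n2: {z} / ∅
  n3: {n,z} / {j,z}
  n4: {f,n} / ∅
  n5: {n} / {n}
  n6: {n,w} / ∅
  n7: {f} / {f,j}
  n8: {j,n} / {j}

Live sets:
  n0: in=∅ out={f,j,z}
  n1: in={f,j} out={f,j}
  n2: in={f,j} out={f,j,z}
  n3: in={f,j,z} out={f,j}
  n4: in={j} out={f,j,n}
  n5: in={j,n} out={j}
  n6: in={f,j} out={f,j}
  n7: in={f,j} out={j}
  n8: in={j} out=∅

live-out(n6) = ["f", "j"]

Answer: ["f", "j"]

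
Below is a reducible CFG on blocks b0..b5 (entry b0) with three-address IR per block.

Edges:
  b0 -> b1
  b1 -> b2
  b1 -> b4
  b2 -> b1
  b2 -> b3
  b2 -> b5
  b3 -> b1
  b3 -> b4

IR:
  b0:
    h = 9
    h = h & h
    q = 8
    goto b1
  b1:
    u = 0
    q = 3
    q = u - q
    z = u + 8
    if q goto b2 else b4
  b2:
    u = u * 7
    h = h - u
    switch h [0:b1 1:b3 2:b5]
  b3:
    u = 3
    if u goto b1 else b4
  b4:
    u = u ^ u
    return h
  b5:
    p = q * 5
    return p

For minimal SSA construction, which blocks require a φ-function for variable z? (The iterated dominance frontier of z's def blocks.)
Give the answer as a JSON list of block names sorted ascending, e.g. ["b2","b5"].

idom tree: b1←b0 b2←b1 b3←b2 b4←b1 b5←b2
Join-block Dom:
  b1: preds {b0,b2,b3}: {b0} ∩ {b0,b1,b2} ∩ {b0,b1,b2,b3} = {b0}; idom=b0
  b4: preds {b1,b3}: {b0,b1} ∩ {b0,b1,b2,b3} = {b0,b1}; idom=b1

DF walk-up:
  b1←b0: walk · to b0
  b1←b2: walk b2→b1 to b0
  b1←b3: walk b3→b2→b1 to b0
  b4←b1: walk · to b1
  b4←b3: walk b3→b2 to b1
  b0 → ∅
  b1 → {b1}
  b2 → {b1,b4}
  b3 → {b1,b4}
  b4 → ∅
  b5 → ∅

φ for z: defs {b1}
  DF⁺ = {b1}

Answer: ["b1"]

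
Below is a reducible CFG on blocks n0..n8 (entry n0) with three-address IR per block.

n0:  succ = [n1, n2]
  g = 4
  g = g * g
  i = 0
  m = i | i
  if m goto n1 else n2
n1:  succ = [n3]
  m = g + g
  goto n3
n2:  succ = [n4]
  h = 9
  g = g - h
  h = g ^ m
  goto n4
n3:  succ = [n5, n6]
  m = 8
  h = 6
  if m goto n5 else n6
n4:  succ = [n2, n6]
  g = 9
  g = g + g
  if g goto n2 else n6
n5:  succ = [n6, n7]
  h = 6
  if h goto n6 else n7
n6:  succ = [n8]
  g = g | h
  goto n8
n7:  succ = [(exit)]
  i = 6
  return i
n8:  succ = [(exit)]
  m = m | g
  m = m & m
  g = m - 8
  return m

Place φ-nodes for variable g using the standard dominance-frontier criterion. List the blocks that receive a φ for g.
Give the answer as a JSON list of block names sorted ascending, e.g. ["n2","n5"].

Answer: ["n2", "n6"]

Working:
idom tree: n1←n0 n2←n0 n3←n1 n4←n2 n5←n3 n6←n0 n7←n5 n8←n6
Dom∩ at merges:
  n2: preds {n0,n4}: {n0} ∩ {n0,n2,n4} = {n0}; idom=n0
  n6: preds {n3,n4,n5}: {n0,n1,n3} ∩ {n0,n2,n4} ∩ {n0,n1,n3,n5} = {n0}; idom=n0

DF walk-up:
  n2←n0: walk · to n0
  n2←n4: walk n4→n2 to n0
  n6←n3: walk n3→n1 to n0
  n6←n4: walk n4→n2 to n0
  n6←n5: walk n5→n3→n1 to n0
  n0: DF=∅
  n1: DF={n6}
  n2: DF={n2,n6}
  n3: DF={n6}
  n4: DF={n2,n6}
  n5: DF={n6}
  n6: DF=∅
  n7: DF=∅
  n8: DF=∅

φ for g: defs {n0,n2,n4,n6,n8}
  DF⁺ = {n2,n6}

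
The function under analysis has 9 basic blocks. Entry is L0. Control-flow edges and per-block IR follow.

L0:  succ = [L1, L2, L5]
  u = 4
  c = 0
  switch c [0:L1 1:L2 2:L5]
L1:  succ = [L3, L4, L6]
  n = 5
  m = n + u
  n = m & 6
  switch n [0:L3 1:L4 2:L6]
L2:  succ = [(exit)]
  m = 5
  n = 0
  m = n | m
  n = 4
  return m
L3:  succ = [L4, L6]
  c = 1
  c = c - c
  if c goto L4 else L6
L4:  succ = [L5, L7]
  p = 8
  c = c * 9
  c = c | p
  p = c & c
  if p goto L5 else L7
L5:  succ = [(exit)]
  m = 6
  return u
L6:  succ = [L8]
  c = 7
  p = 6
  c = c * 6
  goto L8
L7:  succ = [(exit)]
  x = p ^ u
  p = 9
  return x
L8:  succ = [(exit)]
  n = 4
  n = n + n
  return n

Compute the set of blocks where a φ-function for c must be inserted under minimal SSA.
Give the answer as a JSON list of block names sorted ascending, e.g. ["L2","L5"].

idom tree: L1←L0 L2←L0 L3←L1 L4←L1 L5←L0 L6←L1 L7←L4 L8←L6
Dom∩ at merges:
  L4: preds {L1,L3}: {L0,L1} ∩ {L0,L1,L3} = {L0,L1}; idom=L1
  L5: preds {L0,L4}: {L0} ∩ {L0,L1,L4} = {L0}; idom=L0
  L6: preds {L1,L3}: {L0,L1} ∩ {L0,L1,L3} = {L0,L1}; idom=L1

Frontier:
  join L4 pred L1: · stop@L1
  join L4 pred L3: L3 stop@L1
  join L5 pred L0: · stop@L0
  join L5 pred L4: L4→L1 stop@L0
  join L6 pred L1: · stop@L1
  join L6 pred L3: L3 stop@L1
  L0 → ∅
  L1 → {L5}
  L2 → ∅
  L3 → {L4,L6}
  L4 → {L5}
  L5 → ∅
  L6 → ∅
  L7 → ∅
  L8 → ∅

φ for c: defs {L0,L3,L4,L6}
  DF⁺ = {L4,L5,L6}

Answer: ["L4", "L5", "L6"]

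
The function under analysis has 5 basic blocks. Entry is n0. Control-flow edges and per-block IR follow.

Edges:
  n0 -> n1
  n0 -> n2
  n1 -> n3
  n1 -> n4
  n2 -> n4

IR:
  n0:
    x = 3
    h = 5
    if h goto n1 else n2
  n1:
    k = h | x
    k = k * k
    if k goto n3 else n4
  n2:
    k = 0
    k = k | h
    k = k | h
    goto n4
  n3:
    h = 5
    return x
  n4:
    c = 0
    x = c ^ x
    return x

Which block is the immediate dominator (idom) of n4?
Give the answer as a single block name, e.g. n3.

idom tree: n1←n0 n2←n0 n3←n1 n4←n0
Dom at joins:
  n4: preds {n1,n2}: {n0,n1} ∩ {n0,n2} = {n0}; idom=n0

idom(n4) = n0

Answer: n0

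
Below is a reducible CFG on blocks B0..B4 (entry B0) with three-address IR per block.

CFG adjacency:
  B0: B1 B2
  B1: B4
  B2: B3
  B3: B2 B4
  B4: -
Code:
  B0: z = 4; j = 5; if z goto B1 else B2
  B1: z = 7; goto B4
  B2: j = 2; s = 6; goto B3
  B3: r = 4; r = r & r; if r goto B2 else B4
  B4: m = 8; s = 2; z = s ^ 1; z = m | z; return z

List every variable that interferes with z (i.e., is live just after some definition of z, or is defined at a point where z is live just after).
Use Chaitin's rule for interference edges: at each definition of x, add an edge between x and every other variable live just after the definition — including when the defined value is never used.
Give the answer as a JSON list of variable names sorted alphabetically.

Block summaries:
  B0: def={j,z} ue=∅
  B1: def={z} ue=∅
  B2: def={j,s} ue=∅
  B3: def={r} ue=∅
  B4: def={m,s,z} ue=∅

Backward fixpoint:
  B0: in=∅ out=∅
  B1: in=∅ out=∅
  B2: in=∅ out=∅
  B3: in=∅ out=∅
  B4: in=∅ out=∅

Conflict graph:
  j — {z}
  m — {s,z}
  r — ∅
  s — {m}
  z — {j,m}

N(z) = ["j", "m"]

Answer: ["j", "m"]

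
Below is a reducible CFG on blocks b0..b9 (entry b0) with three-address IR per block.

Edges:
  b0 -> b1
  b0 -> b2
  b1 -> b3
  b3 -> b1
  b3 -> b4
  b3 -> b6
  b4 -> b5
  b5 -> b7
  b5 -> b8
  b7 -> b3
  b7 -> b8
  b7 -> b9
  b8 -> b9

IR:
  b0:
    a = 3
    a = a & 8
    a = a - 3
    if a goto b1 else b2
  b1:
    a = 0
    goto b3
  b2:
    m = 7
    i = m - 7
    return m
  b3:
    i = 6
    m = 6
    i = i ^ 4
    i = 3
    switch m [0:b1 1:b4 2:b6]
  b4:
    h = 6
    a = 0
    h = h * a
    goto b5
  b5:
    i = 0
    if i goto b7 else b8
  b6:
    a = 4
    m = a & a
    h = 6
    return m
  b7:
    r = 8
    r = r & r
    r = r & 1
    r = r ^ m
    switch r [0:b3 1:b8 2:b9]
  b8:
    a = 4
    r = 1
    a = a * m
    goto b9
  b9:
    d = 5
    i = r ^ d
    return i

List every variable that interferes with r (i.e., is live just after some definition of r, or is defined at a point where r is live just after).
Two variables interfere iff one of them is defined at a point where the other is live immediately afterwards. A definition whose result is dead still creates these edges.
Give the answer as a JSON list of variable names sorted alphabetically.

Block summaries:
  b0: {a} / ∅
  b1: {a} / ∅
  b2: {i,m} / ∅
  b3: {i,m} / ∅
  b4: {a,h} / ∅
  b5: {i} / ∅
  b6: {a,h,m} / ∅
  b7: {r} / {m}
  b8: {a,r} / {m}
  b9: {d,i} / {r}

Live sets:
  live b0: ∅→∅
  live b1: ∅→∅
  live b2: ∅→∅
  live b3: ∅→{m}
  live b4: {m}→{m}
  live b5: {m}→{m}
  live b6: ∅→∅
  live b7: {m}→{m,r}
  live b8: {m}→{r}
  live b9: {r}→∅

Interference:
  a — {h,m,r}
  d — {r}
  h — {a,m}
  i — {m}
  m — {a,h,i,r}
  r — {a,d,m}

N(r) = ["a", "d", "m"]

Answer: ["a", "d", "m"]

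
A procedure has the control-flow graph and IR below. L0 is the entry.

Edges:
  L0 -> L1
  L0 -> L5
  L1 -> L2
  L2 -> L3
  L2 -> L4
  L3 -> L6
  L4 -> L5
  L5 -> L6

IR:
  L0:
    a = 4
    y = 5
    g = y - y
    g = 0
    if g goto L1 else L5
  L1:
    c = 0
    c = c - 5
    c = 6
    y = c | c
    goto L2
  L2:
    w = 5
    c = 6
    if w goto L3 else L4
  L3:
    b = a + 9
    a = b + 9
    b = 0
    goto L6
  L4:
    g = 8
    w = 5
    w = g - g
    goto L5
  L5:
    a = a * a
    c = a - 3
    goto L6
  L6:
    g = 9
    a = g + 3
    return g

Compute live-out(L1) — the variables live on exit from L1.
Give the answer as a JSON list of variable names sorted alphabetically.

Answer: ["a"]

Working:
Per-block:
  L0: {a,g,y} / ∅
  L1: {c,y} / ∅
  L2: {c,w} / ∅
  L3: {a,b} / {a}
  L4: {g,w} / ∅
  L5: {a,c} / {a}
  L6: {a,g} / ∅

Live sets:
  L0: in=∅ out={a}
  L1: in={a} out={a}
  L2: in={a} out={a}
  L3: in={a} out=∅
  L4: in={a} out={a}
  L5: in={a} out=∅
  L6: in=∅ out=∅

live-out(L1) = ["a"]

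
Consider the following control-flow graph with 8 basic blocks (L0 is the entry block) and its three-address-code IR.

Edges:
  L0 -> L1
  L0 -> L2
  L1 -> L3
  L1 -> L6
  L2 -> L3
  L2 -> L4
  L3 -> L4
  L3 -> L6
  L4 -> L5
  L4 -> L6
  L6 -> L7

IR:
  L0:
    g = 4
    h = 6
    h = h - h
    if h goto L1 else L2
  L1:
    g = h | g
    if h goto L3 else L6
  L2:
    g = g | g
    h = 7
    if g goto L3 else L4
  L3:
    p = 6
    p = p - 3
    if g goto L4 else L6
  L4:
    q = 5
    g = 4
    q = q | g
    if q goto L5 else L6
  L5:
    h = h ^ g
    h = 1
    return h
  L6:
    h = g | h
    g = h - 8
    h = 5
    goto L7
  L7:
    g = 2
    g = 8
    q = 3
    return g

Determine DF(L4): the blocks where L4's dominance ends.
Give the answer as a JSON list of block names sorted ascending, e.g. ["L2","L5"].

Answer: ["L6"]

Analysis:
idom tree: L1←L0 L2←L0 L3←L0 L4←L0 L5←L4 L6←L0 L7←L6
Dom∩ at merges:
  L3: preds {L1,L2}: {L0,L1} ∩ {L0,L2} = {L0}; idom=L0
  L4: preds {L2,L3}: {L0,L2} ∩ {L0,L3} = {L0}; idom=L0
  L6: preds {L1,L3,L4}: {L0,L1} ∩ {L0,L3} ∩ {L0,L4} = {L0}; idom=L0

DF walk-up:
  join L3 pred L1: L1 stop@L0
  join L3 pred L2: L2 stop@L0
  join L4 pred L2: L2 stop@L0
  join L4 pred L3: L3 stop@L0
  join L6 pred L1: L1 stop@L0
  join L6 pred L3: L3 stop@L0
  join L6 pred L4: L4 stop@L0
  L0: DF=∅
  L1: DF={L3,L6}
  L2: DF={L3,L4}
  L3: DF={L4,L6}
  L4: DF={L6}
  L5: DF=∅
  L6: DF=∅
  L7: DF=∅

DF(L4) = ["L6"]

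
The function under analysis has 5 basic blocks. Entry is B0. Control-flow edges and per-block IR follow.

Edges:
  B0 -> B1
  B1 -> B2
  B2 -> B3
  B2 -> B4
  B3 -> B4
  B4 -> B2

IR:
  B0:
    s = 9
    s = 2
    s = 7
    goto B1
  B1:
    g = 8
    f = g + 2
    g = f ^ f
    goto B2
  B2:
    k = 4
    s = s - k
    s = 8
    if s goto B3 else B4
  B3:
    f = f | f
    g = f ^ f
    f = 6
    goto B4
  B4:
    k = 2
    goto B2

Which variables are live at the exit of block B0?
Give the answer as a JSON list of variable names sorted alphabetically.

Per-block:
  B0: {s} / ∅
  B1: {f,g} / ∅
  B2: {k,s} / {s}
  B3: {f,g} / {f}
  B4: {k} / ∅

Backward fixpoint:
  live B0: ∅→{s}
  live B1: {s}→{f,s}
  live B2: {f,s}→{f,s}
  live B3: {f,s}→{f,s}
  live B4: {f,s}→{f,s}

live-out(B0) = ["s"]

Answer: ["s"]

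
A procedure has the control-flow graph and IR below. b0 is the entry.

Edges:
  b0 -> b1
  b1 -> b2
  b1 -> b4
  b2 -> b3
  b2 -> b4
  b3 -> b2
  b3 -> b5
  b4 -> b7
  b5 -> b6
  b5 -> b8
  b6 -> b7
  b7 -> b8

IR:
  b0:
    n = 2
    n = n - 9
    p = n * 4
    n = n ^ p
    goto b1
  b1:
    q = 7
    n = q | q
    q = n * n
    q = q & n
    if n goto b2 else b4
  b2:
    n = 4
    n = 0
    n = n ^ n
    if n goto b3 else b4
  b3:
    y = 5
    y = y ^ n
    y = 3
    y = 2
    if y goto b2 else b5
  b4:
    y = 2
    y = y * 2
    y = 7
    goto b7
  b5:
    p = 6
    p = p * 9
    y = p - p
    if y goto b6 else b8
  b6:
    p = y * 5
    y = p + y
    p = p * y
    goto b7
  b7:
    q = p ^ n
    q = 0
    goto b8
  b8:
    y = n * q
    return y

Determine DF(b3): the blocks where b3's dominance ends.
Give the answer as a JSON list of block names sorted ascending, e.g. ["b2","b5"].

idom tree: b1←b0 b2←b1 b3←b2 b4←b1 b5←b3 b6←b5 b7←b1 b8←b1
Dom at joins:
  b2: preds {b1,b3}: {b0,b1} ∩ {b0,b1,b2,b3} = {b0,b1}; idom=b1
  b4: preds {b1,b2}: {b0,b1} ∩ {b0,b1,b2} = {b0,b1}; idom=b1
  b7: preds {b4,b6}: {b0,b1,b4} ∩ {b0,b1,b2,b3,b5,b6} = {b0,b1}; idom=b1
  b8: preds {b5,b7}: {b0,b1,b2,b3,b5} ∩ {b0,b1,b7} = {b0,b1}; idom=b1

Frontier:
  join b2 pred b1: · stop@b1
  join b2 pred b3: b3→b2 stop@b1
  join b4 pred b1: · stop@b1
  join b4 pred b2: b2 stop@b1
  join b7 pred b4: b4 stop@b1
  join b7 pred b6: b6→b5→b3→b2 stop@b1
  join b8 pred b5: b5→b3→b2 stop@b1
  join b8 pred b7: b7 stop@b1
  b0: DF=∅
  b1: DF=∅
  b2: DF={b2,b4,b7,b8}
  b3: DF={b2,b7,b8}
  b4: DF={b7}
  b5: DF={b7,b8}
  b6: DF={b7}
  b7: DF={b8}
  b8: DF=∅

DF(b3) = ["b2", "b7", "b8"]

Answer: ["b2", "b7", "b8"]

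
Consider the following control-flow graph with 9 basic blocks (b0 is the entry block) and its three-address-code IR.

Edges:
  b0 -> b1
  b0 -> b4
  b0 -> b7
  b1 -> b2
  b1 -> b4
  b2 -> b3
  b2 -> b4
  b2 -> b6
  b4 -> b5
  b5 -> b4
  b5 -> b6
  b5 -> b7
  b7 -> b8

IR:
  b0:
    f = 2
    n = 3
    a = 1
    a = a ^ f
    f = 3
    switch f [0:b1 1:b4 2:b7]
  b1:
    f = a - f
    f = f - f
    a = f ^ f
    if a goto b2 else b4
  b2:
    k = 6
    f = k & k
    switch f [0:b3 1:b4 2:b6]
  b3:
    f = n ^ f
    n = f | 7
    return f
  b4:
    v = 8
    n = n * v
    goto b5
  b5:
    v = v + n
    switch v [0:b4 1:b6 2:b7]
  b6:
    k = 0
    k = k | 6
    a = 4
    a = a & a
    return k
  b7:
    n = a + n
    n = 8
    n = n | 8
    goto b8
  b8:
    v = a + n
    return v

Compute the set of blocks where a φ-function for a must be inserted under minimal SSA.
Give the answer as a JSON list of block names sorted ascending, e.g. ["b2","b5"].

Answer: ["b4", "b6", "b7"]

Derivation:
idom tree: b1←b0 b2←b1 b3←b2 b4←b0 b5←b4 b6←b0 b7←b0 b8←b7
Dom∩ at merges:
  b4: preds {b0,b1,b2,b5}: {b0} ∩ {b0,b1} ∩ {b0,b1,b2} ∩ {b0,b4,b5} = {b0}; idom=b0
  b6: preds {b2,b5}: {b0,b1,b2} ∩ {b0,b4,b5} = {b0}; idom=b0
  b7: preds {b0,b5}: {b0} ∩ {b0,b4,b5} = {b0}; idom=b0

DF derivation:
  b4←b0: walk · to b0
  b4←b1: walk b1 to b0
  b4←b2: walk b2→b1 to b0
  b4←b5: walk b5→b4 to b0
  b6←b2: walk b2→b1 to b0
  b6←b5: walk b5→b4 to b0
  b7←b0: walk · to b0
  b7←b5: walk b5→b4 to b0
  b0: DF=∅
  b1: DF={b4,b6}
  b2: DF={b4,b6}
  b3: DF=∅
  b4: DF={b4,b6,b7}
  b5: DF={b4,b6,b7}
  b6: DF=∅
  b7: DF=∅
  b8: DF=∅

φ for a: defs {b0,b1,b6}
  DF⁺ = {b4,b6,b7}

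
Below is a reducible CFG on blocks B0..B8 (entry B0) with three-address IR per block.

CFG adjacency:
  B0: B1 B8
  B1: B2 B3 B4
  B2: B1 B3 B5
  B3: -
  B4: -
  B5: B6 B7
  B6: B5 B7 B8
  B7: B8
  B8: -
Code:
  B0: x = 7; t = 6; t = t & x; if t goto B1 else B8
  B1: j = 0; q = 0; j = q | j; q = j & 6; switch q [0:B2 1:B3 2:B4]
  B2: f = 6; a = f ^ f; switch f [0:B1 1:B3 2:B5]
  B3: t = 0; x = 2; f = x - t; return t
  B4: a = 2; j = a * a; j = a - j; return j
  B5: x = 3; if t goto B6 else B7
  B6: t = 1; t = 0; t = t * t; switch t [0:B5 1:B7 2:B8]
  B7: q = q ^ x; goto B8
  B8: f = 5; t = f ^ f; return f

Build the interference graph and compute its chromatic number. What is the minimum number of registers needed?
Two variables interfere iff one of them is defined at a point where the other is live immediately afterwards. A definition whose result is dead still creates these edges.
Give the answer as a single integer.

Answer: 4

Working:
Block summaries:
  B0: def={t,x} ue=∅
  B1: def={j,q} ue=∅
  B2: def={a,f} ue=∅
  B3: def={f,t,x} ue=∅
  B4: def={a,j} ue=∅
  B5: def={x} ue={t}
  B6: def={t} ue=∅
  B7: def={q} ue={q,x}
  B8: def={f,t} ue=∅

Liveness:
  B0: in=∅ out={t}
  B1: in={t} out={q,t}
  B2: in={q,t} out={q,t}
  B3: in=∅ out=∅
  B4: in=∅ out=∅
  B5: in={q,t} out={q,x}
  B6: in={q,x} out={q,t,x}
  B7: in={q,x} out=∅
  B8: in=∅ out=∅

Interfere edges:
  a↔{f,j,q,t}
  f↔{a,q,t}
  j↔{a,q,t}
  q↔{a,f,j,t,x}
  t↔{a,f,j,q,x}
  x↔{q,t}

Registers:
  clique {a,f,q,t} ⇒ need ≥ 4
  4-colouring: r0={q}  r1={t}  r2={a,x}  r3={f,j}
  χ = 4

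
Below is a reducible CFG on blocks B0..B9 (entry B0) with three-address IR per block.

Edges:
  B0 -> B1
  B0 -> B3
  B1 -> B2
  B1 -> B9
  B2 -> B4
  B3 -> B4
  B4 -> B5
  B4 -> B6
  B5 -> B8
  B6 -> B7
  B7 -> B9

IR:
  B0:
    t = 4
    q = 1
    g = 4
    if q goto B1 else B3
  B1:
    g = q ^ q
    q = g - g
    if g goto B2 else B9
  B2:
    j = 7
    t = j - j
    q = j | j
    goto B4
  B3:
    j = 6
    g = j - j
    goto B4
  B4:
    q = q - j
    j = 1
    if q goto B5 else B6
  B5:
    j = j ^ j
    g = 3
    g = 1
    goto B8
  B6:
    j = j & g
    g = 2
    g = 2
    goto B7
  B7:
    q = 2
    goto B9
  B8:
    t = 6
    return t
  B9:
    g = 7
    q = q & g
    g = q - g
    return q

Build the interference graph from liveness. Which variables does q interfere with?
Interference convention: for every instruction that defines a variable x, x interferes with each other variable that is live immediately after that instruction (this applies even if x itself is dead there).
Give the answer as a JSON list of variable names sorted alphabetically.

Per-block:
  B0 def {g,q,t} use ∅
  B1 def {g,q} use {q}
  B2 def {j,q,t} use ∅
  B3 def {g,j} use ∅
  B4 def {j,q} use {j,q}
  B5 def {g,j} use {j}
  B6 def {g,j} use {g,j}
  B7 def {q} use ∅
  B8 def {t} use ∅
  B9 def {g,q} use {q}

Live sets:
  B0 li=∅ lo={q}
  B1 li={q} lo={g,q}
  B2 li={g} lo={g,j,q}
  B3 li={q} lo={g,j,q}
  B4 li={g,j,q} lo={g,j}
  B5 li={j} lo=∅
  B6 li={g,j} lo=∅
  B7 li=∅ lo={q}
  B8 li=∅ lo=∅
  B9 li={q} lo=∅

Interference:
  g↔{j,q,t}
  j↔{g,q,t}
  q↔{g,j}
  t↔{g,j}

N(q) = ["g", "j"]

Answer: ["g", "j"]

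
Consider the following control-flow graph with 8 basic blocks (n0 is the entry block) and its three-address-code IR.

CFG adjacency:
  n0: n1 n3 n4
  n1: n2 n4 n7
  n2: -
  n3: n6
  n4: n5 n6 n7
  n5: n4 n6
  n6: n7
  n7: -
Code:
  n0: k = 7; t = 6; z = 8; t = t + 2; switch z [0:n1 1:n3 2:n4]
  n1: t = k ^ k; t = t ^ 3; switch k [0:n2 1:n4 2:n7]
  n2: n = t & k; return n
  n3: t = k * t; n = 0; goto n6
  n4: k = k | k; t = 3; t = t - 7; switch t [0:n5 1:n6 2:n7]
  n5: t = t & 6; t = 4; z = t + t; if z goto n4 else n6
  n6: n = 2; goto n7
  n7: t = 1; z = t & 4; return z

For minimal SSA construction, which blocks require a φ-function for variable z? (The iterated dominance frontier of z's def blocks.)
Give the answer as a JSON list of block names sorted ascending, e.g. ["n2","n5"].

idom tree: n1←n0 n2←n1 n3←n0 n4←n0 n5←n4 n6←n0 n7←n0
Dom∩ at merges:
  n4: preds {n0,n1,n5}: {n0} ∩ {n0,n1} ∩ {n0,n4,n5} = {n0}; idom=n0
  n6: preds {n3,n4,n5}: {n0,n3} ∩ {n0,n4} ∩ {n0,n4,n5} = {n0}; idom=n0
  n7: preds {n1,n4,n6}: {n0,n1} ∩ {n0,n4} ∩ {n0,n6} = {n0}; idom=n0

DF derivation:
  n4←n0: walk · to n0
  n4←n1: walk n1 to n0
  n4←n5: walk n5→n4 to n0
  n6←n3: walk n3 to n0
  n6←n4: walk n4 to n0
  n6←n5: walk n5→n4 to n0
  n7←n1: walk n1 to n0
  n7←n4: walk n4 to n0
  n7←n6: walk n6 to n0
  DF(n0)=∅
  DF(n1)={n4,n7}
  DF(n2)=∅
  DF(n3)={n6}
  DF(n4)={n4,n6,n7}
  DF(n5)={n4,n6}
  DF(n6)={n7}
  DF(n7)=∅

φ for z: defs {n0,n5,n7}
  DF⁺ = {n4,n6,n7}

Answer: ["n4", "n6", "n7"]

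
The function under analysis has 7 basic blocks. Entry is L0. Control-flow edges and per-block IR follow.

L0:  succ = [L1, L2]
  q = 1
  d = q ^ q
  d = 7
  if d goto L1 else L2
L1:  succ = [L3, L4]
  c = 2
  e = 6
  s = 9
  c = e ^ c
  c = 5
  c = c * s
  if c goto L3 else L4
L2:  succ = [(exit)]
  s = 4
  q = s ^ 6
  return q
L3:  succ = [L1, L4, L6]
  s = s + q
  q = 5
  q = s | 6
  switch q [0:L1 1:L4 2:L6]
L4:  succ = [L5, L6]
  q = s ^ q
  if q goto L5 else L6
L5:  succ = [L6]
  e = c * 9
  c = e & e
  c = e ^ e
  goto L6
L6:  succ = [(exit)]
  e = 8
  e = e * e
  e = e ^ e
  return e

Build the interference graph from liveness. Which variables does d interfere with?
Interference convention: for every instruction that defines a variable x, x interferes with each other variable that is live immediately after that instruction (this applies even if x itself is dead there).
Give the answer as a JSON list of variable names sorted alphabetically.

Answer: ["q"]

Working:
Block summaries:
  L0: {d,q} / ∅
  L1: {c,e,s} / ∅
  L2: {q,s} / ∅
  L3: {q,s} / {q,s}
  L4: {q} / {q,s}
  L5: {c,e} / {c}
  L6: {e} / ∅

Liveness:
  L0 li=∅ lo={q}
  L1 li={q} lo={c,q,s}
  L2 li=∅ lo=∅
  L3 li={c,q,s} lo={c,q,s}
  L4 li={c,q,s} lo={c}
  L5 li={c} lo=∅
  L6 li=∅ lo=∅

Conflict graph:
  c↔{e,q,s}
  d↔{q}
  e↔{c,q,s}
  q↔{c,d,e,s}
  s↔{c,e,q}

N(d) = ["q"]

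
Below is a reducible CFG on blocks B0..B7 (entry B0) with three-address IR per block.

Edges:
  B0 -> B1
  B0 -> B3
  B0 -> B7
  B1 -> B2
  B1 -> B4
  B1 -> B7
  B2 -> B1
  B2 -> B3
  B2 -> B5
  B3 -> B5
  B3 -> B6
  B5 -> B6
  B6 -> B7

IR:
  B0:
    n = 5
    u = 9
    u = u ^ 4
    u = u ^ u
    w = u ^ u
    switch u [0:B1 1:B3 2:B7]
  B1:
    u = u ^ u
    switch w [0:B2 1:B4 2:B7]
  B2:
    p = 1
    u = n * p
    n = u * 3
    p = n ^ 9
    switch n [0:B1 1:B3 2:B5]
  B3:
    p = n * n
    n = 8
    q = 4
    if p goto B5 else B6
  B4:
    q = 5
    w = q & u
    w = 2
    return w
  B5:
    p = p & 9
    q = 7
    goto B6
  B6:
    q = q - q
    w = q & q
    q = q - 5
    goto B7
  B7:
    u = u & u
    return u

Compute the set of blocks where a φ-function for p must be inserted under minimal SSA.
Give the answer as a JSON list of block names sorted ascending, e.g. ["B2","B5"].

idom tree: B1←B0 B2←B1 B3←B0 B4←B1 B5←B0 B6←B0 B7←B0
Join-block Dom:
  B1: preds {B0,B2}: {B0} ∩ {B0,B1,B2} = {B0}; idom=B0
  B3: preds {B0,B2}: {B0} ∩ {B0,B1,B2} = {B0}; idom=B0
  B5: preds {B2,B3}: {B0,B1,B2} ∩ {B0,B3} = {B0}; idom=B0
  B6: preds {B3,B5}: {B0,B3} ∩ {B0,B5} = {B0}; idom=B0
  B7: preds {B0,B1,B6}: {B0} ∩ {B0,B1} ∩ {B0,B6} = {B0}; idom=B0

DF walk-up:
  join B1 pred B0: · stop@B0
  join B1 pred B2: B2→B1 stop@B0
  join B3 pred B0: · stop@B0
  join B3 pred B2: B2→B1 stop@B0
  join B5 pred B2: B2→B1 stop@B0
  join B5 pred B3: B3 stop@B0
  join B6 pred B3: B3 stop@B0
  join B6 pred B5: B5 stop@B0
  join B7 pred B0: · stop@B0
  join B7 pred B1: B1 stop@B0
  join B7 pred B6: B6 stop@B0
  B0 → ∅
  B1 → {B1,B3,B5,B7}
  B2 → {B1,B3,B5}
  B3 → {B5,B6}
  B4 → ∅
  B5 → {B6}
  B6 → {B7}
  B7 → ∅

φ for p: defs {B2,B3,B5}
  DF⁺ = {B1,B3,B5,B6,B7}

Answer: ["B1", "B3", "B5", "B6", "B7"]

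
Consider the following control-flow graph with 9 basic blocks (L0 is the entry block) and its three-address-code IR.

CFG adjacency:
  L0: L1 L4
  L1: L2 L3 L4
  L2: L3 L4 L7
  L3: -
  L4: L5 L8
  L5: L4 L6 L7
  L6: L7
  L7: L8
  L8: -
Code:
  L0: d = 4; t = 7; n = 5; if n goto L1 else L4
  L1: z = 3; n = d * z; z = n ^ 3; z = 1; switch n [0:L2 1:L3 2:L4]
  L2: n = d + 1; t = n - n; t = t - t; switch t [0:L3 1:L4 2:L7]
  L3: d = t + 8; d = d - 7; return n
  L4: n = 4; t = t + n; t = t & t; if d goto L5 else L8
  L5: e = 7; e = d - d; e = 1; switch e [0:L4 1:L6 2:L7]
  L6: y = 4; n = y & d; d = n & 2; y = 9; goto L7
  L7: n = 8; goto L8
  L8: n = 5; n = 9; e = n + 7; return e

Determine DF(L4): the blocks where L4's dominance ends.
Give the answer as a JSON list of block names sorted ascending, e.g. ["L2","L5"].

idom tree: L1←L0 L2←L1 L3←L1 L4←L0 L5←L4 L6←L5 L7←L0 L8←L0
Dom∩ at merges:
  L3: preds {L1,L2}: {L0,L1} ∩ {L0,L1,L2} = {L0,L1}; idom=L1
  L4: preds {L0,L1,L2,L5}: {L0} ∩ {L0,L1} ∩ {L0,L1,L2} ∩ {L0,L4,L5} = {L0}; idom=L0
  L7: preds {L2,L5,L6}: {L0,L1,L2} ∩ {L0,L4,L5} ∩ {L0,L4,L5,L6} = {L0}; idom=L0
  L8: preds {L4,L7}: {L0,L4} ∩ {L0,L7} = {L0}; idom=L0

Frontier:
  join L3 pred L1: · stop@L1
  join L3 pred L2: L2 stop@L1
  join L4 pred L0: · stop@L0
  join L4 pred L1: L1 stop@L0
  join L4 pred L2: L2→L1 stop@L0
  join L4 pred L5: L5→L4 stop@L0
  join L7 pred L2: L2→L1 stop@L0
  join L7 pred L5: L5→L4 stop@L0
  join L7 pred L6: L6→L5→L4 stop@L0
  join L8 pred L4: L4 stop@L0
  join L8 pred L7: L7 stop@L0
  DF(L0)=∅
  DF(L1)={L4,L7}
  DF(L2)={L3,L4,L7}
  DF(L3)=∅
  DF(L4)={L4,L7,L8}
  DF(L5)={L4,L7}
  DF(L6)={L7}
  DF(L7)={L8}
  DF(L8)=∅

DF(L4) = ["L4", "L7", "L8"]

Answer: ["L4", "L7", "L8"]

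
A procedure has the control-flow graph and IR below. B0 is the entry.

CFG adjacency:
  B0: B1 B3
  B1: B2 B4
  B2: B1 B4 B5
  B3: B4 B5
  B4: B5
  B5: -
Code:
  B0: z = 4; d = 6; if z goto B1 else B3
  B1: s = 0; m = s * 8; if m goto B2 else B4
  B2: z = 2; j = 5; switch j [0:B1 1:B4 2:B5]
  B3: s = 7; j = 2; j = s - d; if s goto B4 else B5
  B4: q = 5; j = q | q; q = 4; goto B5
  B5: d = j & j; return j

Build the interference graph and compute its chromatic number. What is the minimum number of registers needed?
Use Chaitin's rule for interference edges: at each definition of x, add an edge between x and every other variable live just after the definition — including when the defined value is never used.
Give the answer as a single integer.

Answer: 3

Derivation:
Block summaries:
  B0: def={d,z} ue=∅
  B1: def={m,s} ue=∅
  B2: def={j,z} ue=∅
  B3: def={j,s} ue={d}
  B4: def={j,q} ue=∅
  B5: def={d} ue={j}

Backward fixpoint:
  B0: in=∅ out={d}
  B1: in=∅ out=∅
  B2: in=∅ out={j}
  B3: in={d} out={j}
  B4: in=∅ out={j}
  B5: in={j} out=∅

Interfere edges:
  d↔{j,s,z}
  j↔{d,q,s}
  m↔∅
  q↔{j}
  s↔{d,j}
  z↔{d}

Registers:
  lower bound: {d,j,s} mutually conflict ⇒ χ ≥ 3
  3-colouring: r0={d,m,q}  r1={j,z}  r2={s}
  χ = 3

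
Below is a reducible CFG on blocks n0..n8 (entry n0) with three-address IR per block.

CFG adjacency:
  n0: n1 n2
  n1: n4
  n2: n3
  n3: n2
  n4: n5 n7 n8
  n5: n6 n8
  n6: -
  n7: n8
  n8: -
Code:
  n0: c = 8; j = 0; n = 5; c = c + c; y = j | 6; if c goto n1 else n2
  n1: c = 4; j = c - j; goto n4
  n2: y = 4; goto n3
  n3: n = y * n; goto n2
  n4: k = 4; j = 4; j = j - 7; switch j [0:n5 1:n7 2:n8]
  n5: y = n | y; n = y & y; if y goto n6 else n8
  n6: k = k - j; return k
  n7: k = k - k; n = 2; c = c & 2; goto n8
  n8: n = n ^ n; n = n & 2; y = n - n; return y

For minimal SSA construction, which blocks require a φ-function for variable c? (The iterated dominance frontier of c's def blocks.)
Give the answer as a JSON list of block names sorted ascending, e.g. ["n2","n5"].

idom tree: n1←n0 n2←n0 n3←n2 n4←n1 n5←n4 n6←n5 n7←n4 n8←n4
Dom∩ at merges:
  n2: preds {n0,n3}: {n0} ∩ {n0,n2,n3} = {n0}; idom=n0
  n8: preds {n4,n5,n7}: {n0,n1,n4} ∩ {n0,n1,n4,n5} ∩ {n0,n1,n4,n7} = {n0,n1,n4}; idom=n4

Frontier:
  join n2 pred n0: · stop@n0
  join n2 pred n3: n3→n2 stop@n0
  join n8 pred n4: · stop@n4
  join n8 pred n5: n5 stop@n4
  join n8 pred n7: n7 stop@n4
  n0: DF=∅
  n1: DF=∅
  n2: DF={n2}
  n3: DF={n2}
  n4: DF=∅
  n5: DF={n8}
  n6: DF=∅
  n7: DF={n8}
  n8: DF=∅

φ for c: defs {n0,n1,n7}
  DF⁺ = {n8}

Answer: ["n8"]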